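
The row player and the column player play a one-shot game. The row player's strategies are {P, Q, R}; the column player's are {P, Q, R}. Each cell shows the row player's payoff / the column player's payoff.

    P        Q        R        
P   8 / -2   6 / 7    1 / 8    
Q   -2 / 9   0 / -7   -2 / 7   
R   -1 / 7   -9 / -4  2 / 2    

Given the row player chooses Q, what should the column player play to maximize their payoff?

With the row player fixed at Q, the column player's payoffs are: P → 9, Q → -7, R → 7.
The maximum is 9, achieved by P.

P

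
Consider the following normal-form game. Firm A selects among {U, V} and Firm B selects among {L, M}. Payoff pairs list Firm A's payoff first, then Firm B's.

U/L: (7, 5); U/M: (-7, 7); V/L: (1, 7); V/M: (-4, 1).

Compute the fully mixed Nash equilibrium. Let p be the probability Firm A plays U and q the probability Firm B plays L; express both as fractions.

p = 3/4, q = 1/3

In a mixed NE each player is indifferent between their pure strategies, so the opponent's mix sets the indifference.
Firm B indifferent between L and M: p·5 + (1−p)·7 = p·7 + (1−p)·1 ⟹ 7 + (-2)p = 1 + 6p ⟹ p = 3/4.
Firm A indifferent between U and V: q·7 + (1−q)·(-7) = q·1 + (1−q)·(-4) ⟹ (-7) + 14q = (-4) + 5q ⟹ q = 1/3.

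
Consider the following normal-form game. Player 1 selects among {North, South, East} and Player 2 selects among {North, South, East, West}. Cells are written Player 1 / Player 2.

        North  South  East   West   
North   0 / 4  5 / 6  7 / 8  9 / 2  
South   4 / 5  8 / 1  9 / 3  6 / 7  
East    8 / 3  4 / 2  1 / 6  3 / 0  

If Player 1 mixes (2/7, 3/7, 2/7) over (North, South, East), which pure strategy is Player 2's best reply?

Player 2's best reply maximizes expected payoff against the mix.
North: (2/7)·4 + (3/7)·5 + (2/7)·3 = 29/7
South: (2/7)·6 + (3/7)·1 + (2/7)·2 = 19/7
East: (2/7)·8 + (3/7)·3 + (2/7)·6 = 37/7
West: (2/7)·2 + (3/7)·7 + (2/7)·0 = 25/7
Highest expected payoff is 37/7, from East.

East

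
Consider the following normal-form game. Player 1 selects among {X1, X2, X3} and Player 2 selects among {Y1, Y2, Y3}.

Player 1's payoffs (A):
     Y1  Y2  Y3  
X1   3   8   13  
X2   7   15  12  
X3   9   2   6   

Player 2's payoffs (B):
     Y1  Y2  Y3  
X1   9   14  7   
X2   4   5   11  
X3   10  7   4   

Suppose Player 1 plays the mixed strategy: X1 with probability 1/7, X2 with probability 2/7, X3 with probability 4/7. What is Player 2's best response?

Compute Player 2's expected payoff from each pure strategy against the given mix.
Y1: (1/7)·9 + (2/7)·4 + (4/7)·10 = 57/7
Y2: (1/7)·14 + (2/7)·5 + (4/7)·7 = 52/7
Y3: (1/7)·7 + (2/7)·11 + (4/7)·4 = 45/7
Highest expected payoff is 57/7, from Y1.

Y1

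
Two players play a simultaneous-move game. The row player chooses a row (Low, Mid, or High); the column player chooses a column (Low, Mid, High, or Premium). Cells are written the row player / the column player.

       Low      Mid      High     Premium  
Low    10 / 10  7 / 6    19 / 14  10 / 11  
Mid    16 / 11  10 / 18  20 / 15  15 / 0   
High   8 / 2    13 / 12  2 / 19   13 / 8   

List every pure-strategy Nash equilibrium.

There is no pure-strategy Nash equilibrium

Check mutual best responses: a cell is a NE iff neither player can gain by unilaterally deviating.
The row player's best responses — vs Low: Mid (payoff 16); vs Mid: High (payoff 13); vs High: Mid (payoff 20); vs Premium: Mid (payoff 15).
The column player's best responses — vs Low: High (payoff 14); vs Mid: Mid (payoff 18); vs High: High (payoff 19).
No cell has both players best-responding. For instance, the row player's best reply to Mid is High, but against High the column player prefers High over Mid.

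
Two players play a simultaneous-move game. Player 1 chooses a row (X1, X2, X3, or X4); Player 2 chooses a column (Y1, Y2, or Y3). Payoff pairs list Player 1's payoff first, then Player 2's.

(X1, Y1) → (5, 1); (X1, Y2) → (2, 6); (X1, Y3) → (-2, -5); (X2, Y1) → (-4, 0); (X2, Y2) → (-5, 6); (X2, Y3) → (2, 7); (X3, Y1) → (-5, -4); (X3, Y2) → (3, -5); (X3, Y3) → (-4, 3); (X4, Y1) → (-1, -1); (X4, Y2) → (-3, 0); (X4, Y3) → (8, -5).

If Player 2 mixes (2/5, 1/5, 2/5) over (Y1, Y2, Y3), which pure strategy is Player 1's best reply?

Player 1's best reply maximizes expected payoff against the mix.
X1: (2/5)·5 + (1/5)·2 + (2/5)·(-2) = 8/5
X2: (2/5)·(-4) + (1/5)·(-5) + (2/5)·2 = -9/5
X3: (2/5)·(-5) + (1/5)·3 + (2/5)·(-4) = -3
X4: (2/5)·(-1) + (1/5)·(-3) + (2/5)·8 = 11/5
Highest expected payoff is 11/5, from X4.

X4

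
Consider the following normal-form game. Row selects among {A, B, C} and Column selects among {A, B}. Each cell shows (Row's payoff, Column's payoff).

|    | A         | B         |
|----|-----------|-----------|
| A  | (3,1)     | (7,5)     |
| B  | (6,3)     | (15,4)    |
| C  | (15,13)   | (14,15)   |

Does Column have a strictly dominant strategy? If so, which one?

A strategy is strictly dominant if it gives Column a strictly higher payoff than every other strategy, against every choice by the opponent.
B strictly dominates: vs A: 5 > 1; vs B: 4 > 3; vs C: 15 > 13.

B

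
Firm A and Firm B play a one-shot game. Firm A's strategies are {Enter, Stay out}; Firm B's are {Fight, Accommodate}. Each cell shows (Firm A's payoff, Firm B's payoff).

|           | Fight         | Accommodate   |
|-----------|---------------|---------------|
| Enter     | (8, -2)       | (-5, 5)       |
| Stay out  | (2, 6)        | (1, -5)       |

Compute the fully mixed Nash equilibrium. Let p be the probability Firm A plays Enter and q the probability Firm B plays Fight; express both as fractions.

In a mixed NE each player is indifferent between their pure strategies, so the opponent's mix sets the indifference.
Firm B indifferent between Fight and Accommodate: p·(-2) + (1−p)·6 = p·5 + (1−p)·(-5) ⟹ 6 + (-8)p = (-5) + 10p ⟹ p = 11/18.
Firm A indifferent between Enter and Stay out: q·8 + (1−q)·(-5) = q·2 + (1−q)·1 ⟹ (-5) + 13q = 1 + 1q ⟹ q = 1/2.

p = 11/18, q = 1/2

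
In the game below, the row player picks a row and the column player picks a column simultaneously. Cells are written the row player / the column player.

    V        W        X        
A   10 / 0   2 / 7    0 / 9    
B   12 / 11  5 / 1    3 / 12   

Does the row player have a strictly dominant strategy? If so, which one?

A strategy is strictly dominant if it gives the row player a strictly higher payoff than every other strategy, against every choice by the opponent.
B strictly dominates: vs V: 12 > 10; vs W: 5 > 2; vs X: 3 > 0.

B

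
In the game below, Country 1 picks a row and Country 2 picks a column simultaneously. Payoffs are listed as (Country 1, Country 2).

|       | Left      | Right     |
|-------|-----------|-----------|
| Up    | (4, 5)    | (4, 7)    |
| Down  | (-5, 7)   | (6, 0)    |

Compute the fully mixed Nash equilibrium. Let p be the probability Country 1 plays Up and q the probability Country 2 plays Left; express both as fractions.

p = 7/9, q = 2/11

Each player's mixing probability is pinned down by making the *other* player indifferent.
Country 2 indifferent between Left and Right: p·5 + (1−p)·7 = p·7 + (1−p)·0 ⟹ 7 + (-2)p = 0 + 7p ⟹ p = 7/9.
Country 1 indifferent between Up and Down: q·4 + (1−q)·4 = q·(-5) + (1−q)·6 ⟹ 4 + 0q = 6 + (-11)q ⟹ q = 2/11.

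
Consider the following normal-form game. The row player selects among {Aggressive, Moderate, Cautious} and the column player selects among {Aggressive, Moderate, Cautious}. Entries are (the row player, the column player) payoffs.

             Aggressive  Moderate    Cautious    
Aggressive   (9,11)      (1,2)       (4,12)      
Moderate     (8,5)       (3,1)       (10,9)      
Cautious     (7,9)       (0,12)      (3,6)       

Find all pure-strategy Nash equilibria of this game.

A profile is a Nash equilibrium when each player is best-responding to the other.
The row player's best responses — vs Aggressive: Aggressive (payoff 9); vs Moderate: Moderate (payoff 3); vs Cautious: Moderate (payoff 10).
The column player's best responses — vs Aggressive: Cautious (payoff 12); vs Moderate: Cautious (payoff 9); vs Cautious: Moderate (payoff 12).
The only mutual best response is (Moderate, Cautious); neither player gains by switching there.

(Moderate, Cautious)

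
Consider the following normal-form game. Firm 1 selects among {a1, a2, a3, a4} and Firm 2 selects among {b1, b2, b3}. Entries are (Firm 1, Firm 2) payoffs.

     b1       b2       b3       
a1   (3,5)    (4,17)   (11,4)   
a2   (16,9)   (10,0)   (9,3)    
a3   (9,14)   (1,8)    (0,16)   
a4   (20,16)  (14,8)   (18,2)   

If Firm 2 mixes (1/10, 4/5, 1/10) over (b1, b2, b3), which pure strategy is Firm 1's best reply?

a4

Compute Firm 1's expected payoff from each pure strategy against the given mix.
a1: (1/10)·3 + (4/5)·4 + (1/10)·11 = 23/5
a2: (1/10)·16 + (4/5)·10 + (1/10)·9 = 21/2
a3: (1/10)·9 + (4/5)·1 + (1/10)·0 = 17/10
a4: (1/10)·20 + (4/5)·14 + (1/10)·18 = 15
Highest expected payoff is 15, from a4.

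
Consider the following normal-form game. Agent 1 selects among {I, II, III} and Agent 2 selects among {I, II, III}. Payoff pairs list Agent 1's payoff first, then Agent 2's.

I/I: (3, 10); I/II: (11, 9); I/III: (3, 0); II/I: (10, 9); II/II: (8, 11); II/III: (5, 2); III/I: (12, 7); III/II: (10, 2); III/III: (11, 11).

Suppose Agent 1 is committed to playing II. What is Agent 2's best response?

II

With Agent 1 fixed at II, Agent 2's payoffs are: I → 9, II → 11, III → 2.
The maximum is 11, achieved by II.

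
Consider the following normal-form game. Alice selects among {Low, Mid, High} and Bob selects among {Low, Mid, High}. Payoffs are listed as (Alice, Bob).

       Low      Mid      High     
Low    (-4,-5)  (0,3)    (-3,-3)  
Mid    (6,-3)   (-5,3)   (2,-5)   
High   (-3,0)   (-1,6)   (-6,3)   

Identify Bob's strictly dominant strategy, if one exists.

Mid

Check whether one of Bob's strategies beats all alternatives regardless of what the opponent does.
Mid strictly dominates: vs Low: 3 > each of {-5, -3}; vs Mid: 3 > each of {-3, -5}; vs High: 6 > each of {0, 3}.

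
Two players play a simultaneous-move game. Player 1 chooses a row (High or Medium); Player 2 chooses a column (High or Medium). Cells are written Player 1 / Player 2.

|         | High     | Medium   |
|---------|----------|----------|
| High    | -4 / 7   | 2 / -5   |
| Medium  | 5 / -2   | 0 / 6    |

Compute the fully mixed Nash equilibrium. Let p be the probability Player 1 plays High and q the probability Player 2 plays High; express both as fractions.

Each player's mixing probability is pinned down by making the *other* player indifferent.
Player 2 indifferent between High and Medium: p·7 + (1−p)·(-2) = p·(-5) + (1−p)·6 ⟹ (-2) + 9p = 6 + (-11)p ⟹ p = 2/5.
Player 1 indifferent between High and Medium: q·(-4) + (1−q)·2 = q·5 + (1−q)·0 ⟹ 2 + (-6)q = 0 + 5q ⟹ q = 2/11.

p = 2/5, q = 2/11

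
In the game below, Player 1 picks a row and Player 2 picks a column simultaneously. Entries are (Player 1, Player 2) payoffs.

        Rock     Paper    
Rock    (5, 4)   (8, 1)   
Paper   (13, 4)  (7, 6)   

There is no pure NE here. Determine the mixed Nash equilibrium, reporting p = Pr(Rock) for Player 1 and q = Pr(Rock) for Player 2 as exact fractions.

In a mixed NE each player is indifferent between their pure strategies, so the opponent's mix sets the indifference.
Player 2 indifferent between Rock and Paper: p·4 + (1−p)·4 = p·1 + (1−p)·6 ⟹ 4 + 0p = 6 + (-5)p ⟹ p = 2/5.
Player 1 indifferent between Rock and Paper: q·5 + (1−q)·8 = q·13 + (1−q)·7 ⟹ 8 + (-3)q = 7 + 6q ⟹ q = 1/9.

p = 2/5, q = 1/9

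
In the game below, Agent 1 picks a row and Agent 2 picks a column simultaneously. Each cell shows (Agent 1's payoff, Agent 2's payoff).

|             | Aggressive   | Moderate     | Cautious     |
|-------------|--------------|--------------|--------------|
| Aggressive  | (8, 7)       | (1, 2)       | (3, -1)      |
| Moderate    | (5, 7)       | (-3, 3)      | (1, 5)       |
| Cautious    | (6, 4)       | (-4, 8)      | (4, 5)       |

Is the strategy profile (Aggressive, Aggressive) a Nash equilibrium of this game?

Yes

Holding Agent 2 at Aggressive: Agent 1 gets 8 from Aggressive, versus 5 from Moderate, 6 from Cautious. No profitable deviation for Agent 1.
Holding Agent 1 at Aggressive: Agent 2 gets 7 from Aggressive, versus 2 from Moderate, -1 from Cautious. No profitable deviation for Agent 2 either.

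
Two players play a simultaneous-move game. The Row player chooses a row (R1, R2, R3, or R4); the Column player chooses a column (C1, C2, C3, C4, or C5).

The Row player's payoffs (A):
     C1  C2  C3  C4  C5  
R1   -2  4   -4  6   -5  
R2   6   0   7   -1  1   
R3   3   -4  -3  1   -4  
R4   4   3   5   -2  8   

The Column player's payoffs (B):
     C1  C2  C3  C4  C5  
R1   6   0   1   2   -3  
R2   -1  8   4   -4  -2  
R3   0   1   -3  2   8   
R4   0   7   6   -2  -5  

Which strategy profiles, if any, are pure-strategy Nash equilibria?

A profile is a Nash equilibrium when each player is best-responding to the other.
The Row player's best responses — vs C1: R2 (payoff 6); vs C2: R1 (payoff 4); vs C3: R2 (payoff 7); vs C4: R1 (payoff 6); vs C5: R4 (payoff 8).
The Column player's best responses — vs R1: C1 (payoff 6); vs R2: C2 (payoff 8); vs R3: C5 (payoff 8); vs R4: C2 (payoff 7).
No cell has both players best-responding. For instance, the Row player's best reply to C2 is R1, but against R1 the Column player prefers C1 over C2.

There is no pure-strategy Nash equilibrium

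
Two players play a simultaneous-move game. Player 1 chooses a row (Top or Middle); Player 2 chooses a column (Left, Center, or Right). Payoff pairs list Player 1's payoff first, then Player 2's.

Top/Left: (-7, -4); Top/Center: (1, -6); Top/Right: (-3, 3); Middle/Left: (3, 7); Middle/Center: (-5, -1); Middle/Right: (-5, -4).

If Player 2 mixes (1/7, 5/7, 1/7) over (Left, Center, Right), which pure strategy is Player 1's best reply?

Player 1's best reply maximizes expected payoff against the mix.
Top: (1/7)·(-7) + (5/7)·1 + (1/7)·(-3) = -5/7
Middle: (1/7)·3 + (5/7)·(-5) + (1/7)·(-5) = -27/7
Highest expected payoff is -5/7, from Top.

Top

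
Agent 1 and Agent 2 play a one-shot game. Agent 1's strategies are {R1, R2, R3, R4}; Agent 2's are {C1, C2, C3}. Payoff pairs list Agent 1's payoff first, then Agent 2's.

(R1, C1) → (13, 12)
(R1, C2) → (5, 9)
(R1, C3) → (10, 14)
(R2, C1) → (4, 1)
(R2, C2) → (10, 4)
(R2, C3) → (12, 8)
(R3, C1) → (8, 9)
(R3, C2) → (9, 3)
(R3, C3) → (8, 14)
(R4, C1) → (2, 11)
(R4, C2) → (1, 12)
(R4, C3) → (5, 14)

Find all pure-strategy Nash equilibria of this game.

A profile is a Nash equilibrium when each player is best-responding to the other.
Agent 1's best responses — vs C1: R1 (payoff 13); vs C2: R2 (payoff 10); vs C3: R2 (payoff 12).
Agent 2's best responses — vs R1: C3 (payoff 14); vs R2: C3 (payoff 8); vs R3: C3 (payoff 14); vs R4: C3 (payoff 14).
The only mutual best response is (R2, C3); neither player gains by switching there.

(R2, C3)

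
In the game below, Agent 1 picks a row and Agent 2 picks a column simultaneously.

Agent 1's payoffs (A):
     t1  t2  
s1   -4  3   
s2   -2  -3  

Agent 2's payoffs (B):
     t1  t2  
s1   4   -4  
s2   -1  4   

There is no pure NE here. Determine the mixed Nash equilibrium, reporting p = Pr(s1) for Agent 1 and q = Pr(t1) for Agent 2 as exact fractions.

p = 5/13, q = 3/4

In a mixed NE each player is indifferent between their pure strategies, so the opponent's mix sets the indifference.
Agent 2 indifferent between t1 and t2: p·4 + (1−p)·(-1) = p·(-4) + (1−p)·4 ⟹ (-1) + 5p = 4 + (-8)p ⟹ p = 5/13.
Agent 1 indifferent between s1 and s2: q·(-4) + (1−q)·3 = q·(-2) + (1−q)·(-3) ⟹ 3 + (-7)q = (-3) + 1q ⟹ q = 3/4.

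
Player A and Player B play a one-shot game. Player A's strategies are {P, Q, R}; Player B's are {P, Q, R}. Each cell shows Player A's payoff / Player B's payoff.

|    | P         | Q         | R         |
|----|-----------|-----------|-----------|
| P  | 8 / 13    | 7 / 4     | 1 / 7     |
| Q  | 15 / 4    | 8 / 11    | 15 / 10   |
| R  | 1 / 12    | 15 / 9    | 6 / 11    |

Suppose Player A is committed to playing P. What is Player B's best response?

With Player A fixed at P, Player B's payoffs are: P → 13, Q → 4, R → 7.
The maximum is 13, achieved by P.

P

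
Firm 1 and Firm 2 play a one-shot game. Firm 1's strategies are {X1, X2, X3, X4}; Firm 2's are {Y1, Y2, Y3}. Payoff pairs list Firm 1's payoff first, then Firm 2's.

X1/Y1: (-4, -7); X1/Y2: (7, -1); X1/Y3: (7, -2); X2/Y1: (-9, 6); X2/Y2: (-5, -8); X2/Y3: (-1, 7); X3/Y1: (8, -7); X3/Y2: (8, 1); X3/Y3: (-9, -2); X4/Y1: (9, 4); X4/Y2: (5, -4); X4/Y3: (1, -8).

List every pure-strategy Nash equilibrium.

(X3, Y2) and (X4, Y1)

Find each player's best response to every opponent strategy; NE are the intersections.
Firm 1's best responses — vs Y1: X4 (payoff 9); vs Y2: X3 (payoff 8); vs Y3: X1 (payoff 7).
Firm 2's best responses — vs X1: Y2 (payoff -1); vs X2: Y3 (payoff 7); vs X3: Y2 (payoff 1); vs X4: Y1 (payoff 4).
Mutual best responses occur at (X3, Y2) and (X4, Y1); at each, neither player gains by switching.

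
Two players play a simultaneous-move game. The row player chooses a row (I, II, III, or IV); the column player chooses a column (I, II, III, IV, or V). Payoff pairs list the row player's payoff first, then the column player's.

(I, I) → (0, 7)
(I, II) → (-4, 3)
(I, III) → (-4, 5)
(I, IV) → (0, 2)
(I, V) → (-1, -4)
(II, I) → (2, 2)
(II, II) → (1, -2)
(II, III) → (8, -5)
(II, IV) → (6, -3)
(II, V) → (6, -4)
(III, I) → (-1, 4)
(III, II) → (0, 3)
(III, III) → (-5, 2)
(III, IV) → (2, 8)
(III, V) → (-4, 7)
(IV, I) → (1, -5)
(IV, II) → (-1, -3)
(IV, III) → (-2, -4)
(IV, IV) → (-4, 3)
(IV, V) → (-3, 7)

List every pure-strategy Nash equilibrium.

(II, I)

A profile is a Nash equilibrium when each player is best-responding to the other.
The row player's best responses — vs I: II (payoff 2); vs II: II (payoff 1); vs III: II (payoff 8); vs IV: II (payoff 6); vs V: II (payoff 6).
The column player's best responses — vs I: I (payoff 7); vs II: I (payoff 2); vs III: IV (payoff 8); vs IV: V (payoff 7).
The only mutual best response is (II, I); neither player gains by switching there.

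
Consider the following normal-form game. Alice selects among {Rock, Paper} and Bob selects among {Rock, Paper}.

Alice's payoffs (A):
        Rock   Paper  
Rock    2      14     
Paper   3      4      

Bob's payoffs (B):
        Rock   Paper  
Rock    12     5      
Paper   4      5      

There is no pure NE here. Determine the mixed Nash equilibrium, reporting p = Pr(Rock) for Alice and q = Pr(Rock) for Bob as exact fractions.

p = 1/8, q = 10/11

Each player's mixing probability is pinned down by making the *other* player indifferent.
Bob indifferent between Rock and Paper: p·12 + (1−p)·4 = p·5 + (1−p)·5 ⟹ 4 + 8p = 5 + 0p ⟹ p = 1/8.
Alice indifferent between Rock and Paper: q·2 + (1−q)·14 = q·3 + (1−q)·4 ⟹ 14 + (-12)q = 4 + (-1)q ⟹ q = 10/11.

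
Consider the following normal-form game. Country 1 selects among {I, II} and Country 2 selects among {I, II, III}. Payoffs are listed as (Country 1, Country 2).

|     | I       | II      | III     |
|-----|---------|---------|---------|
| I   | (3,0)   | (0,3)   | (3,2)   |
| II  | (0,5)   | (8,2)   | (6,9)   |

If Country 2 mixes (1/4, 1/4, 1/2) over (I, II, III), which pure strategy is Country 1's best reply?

Compute Country 1's expected payoff from each pure strategy against the given mix.
I: (1/4)·3 + (1/4)·0 + (1/2)·3 = 9/4
II: (1/4)·0 + (1/4)·8 + (1/2)·6 = 5
Highest expected payoff is 5, from II.

II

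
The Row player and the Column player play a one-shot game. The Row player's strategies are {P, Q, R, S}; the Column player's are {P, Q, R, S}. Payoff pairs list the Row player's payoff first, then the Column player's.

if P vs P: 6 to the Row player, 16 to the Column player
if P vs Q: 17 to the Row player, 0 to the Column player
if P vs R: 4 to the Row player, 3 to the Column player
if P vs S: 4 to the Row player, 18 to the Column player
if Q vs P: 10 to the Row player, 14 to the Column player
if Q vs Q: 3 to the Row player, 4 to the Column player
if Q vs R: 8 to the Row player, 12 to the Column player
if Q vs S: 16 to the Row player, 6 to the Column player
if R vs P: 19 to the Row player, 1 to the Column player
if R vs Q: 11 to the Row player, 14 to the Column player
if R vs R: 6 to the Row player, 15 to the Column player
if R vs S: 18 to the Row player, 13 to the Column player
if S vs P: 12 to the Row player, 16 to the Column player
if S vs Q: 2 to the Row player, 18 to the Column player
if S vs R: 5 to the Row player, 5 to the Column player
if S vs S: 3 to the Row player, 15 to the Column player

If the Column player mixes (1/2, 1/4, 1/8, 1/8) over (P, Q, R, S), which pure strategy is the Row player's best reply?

The Row player's best reply maximizes expected payoff against the mix.
P: (1/2)·6 + (1/4)·17 + (1/8)·4 + (1/8)·4 = 33/4
Q: (1/2)·10 + (1/4)·3 + (1/8)·8 + (1/8)·16 = 35/4
R: (1/2)·19 + (1/4)·11 + (1/8)·6 + (1/8)·18 = 61/4
S: (1/2)·12 + (1/4)·2 + (1/8)·5 + (1/8)·3 = 15/2
Highest expected payoff is 61/4, from R.

R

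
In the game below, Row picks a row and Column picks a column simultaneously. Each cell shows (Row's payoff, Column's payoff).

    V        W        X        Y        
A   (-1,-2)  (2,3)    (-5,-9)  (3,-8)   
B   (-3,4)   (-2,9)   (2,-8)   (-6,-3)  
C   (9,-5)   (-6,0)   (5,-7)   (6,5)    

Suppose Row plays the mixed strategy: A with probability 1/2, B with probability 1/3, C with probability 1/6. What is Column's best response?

Column's best reply maximizes expected payoff against the mix.
V: (1/2)·(-2) + (1/3)·4 + (1/6)·(-5) = -1/2
W: (1/2)·3 + (1/3)·9 + (1/6)·0 = 9/2
X: (1/2)·(-9) + (1/3)·(-8) + (1/6)·(-7) = -25/3
Y: (1/2)·(-8) + (1/3)·(-3) + (1/6)·5 = -25/6
Highest expected payoff is 9/2, from W.

W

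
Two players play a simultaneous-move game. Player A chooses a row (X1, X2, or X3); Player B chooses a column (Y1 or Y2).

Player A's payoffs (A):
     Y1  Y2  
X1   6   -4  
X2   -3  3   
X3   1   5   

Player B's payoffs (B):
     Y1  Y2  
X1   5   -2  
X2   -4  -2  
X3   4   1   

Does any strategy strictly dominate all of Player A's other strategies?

None

Check whether one of Player A's strategies beats all alternatives regardless of what the opponent does.
X1 is not dominant: against Y2, X2 gives 3 > -4.
X2 is not dominant: against Y1, X1 gives 6 > -3.
X3 is not dominant: against Y1, X1 gives 6 > 1.
No single strategy is best against every opponent action.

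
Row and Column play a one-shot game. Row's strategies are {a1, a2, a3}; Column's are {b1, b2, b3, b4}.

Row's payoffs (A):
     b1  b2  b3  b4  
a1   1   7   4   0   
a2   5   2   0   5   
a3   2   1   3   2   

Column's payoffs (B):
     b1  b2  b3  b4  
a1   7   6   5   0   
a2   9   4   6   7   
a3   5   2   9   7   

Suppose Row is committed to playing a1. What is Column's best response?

b1

With Row fixed at a1, Column's payoffs are: b1 → 7, b2 → 6, b3 → 5, b4 → 0.
The maximum is 7, achieved by b1.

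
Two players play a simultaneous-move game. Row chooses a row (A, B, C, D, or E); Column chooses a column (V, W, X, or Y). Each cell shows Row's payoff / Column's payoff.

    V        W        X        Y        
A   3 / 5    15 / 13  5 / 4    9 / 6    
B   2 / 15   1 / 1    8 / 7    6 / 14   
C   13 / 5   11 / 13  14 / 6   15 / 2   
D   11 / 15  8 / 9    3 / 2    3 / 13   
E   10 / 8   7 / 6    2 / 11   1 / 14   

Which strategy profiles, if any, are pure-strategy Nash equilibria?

Check mutual best responses: a cell is a NE iff neither player can gain by unilaterally deviating.
Row's best responses — vs V: C (payoff 13); vs W: A (payoff 15); vs X: C (payoff 14); vs Y: C (payoff 15).
Column's best responses — vs A: W (payoff 13); vs B: V (payoff 15); vs C: W (payoff 13); vs D: V (payoff 15); vs E: Y (payoff 14).
The only mutual best response is (A, W); neither player gains by switching there.

(A, W)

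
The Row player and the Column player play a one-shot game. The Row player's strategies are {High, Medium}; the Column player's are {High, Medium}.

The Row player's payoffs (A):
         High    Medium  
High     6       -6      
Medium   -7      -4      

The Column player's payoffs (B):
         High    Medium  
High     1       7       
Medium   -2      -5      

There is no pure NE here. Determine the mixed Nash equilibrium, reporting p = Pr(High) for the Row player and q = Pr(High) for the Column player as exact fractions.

p = 1/3, q = 2/15

Each player's mixing probability is pinned down by making the *other* player indifferent.
The Column player indifferent between High and Medium: p·1 + (1−p)·(-2) = p·7 + (1−p)·(-5) ⟹ (-2) + 3p = (-5) + 12p ⟹ p = 1/3.
The Row player indifferent between High and Medium: q·6 + (1−q)·(-6) = q·(-7) + (1−q)·(-4) ⟹ (-6) + 12q = (-4) + (-3)q ⟹ q = 2/15.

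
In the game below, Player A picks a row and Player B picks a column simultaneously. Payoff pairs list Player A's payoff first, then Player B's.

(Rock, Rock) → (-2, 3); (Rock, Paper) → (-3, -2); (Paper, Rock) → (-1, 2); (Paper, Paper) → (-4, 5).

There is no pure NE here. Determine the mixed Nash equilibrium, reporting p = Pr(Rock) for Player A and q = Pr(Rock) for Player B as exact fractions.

p = 3/8, q = 1/2

Each player's mixing probability is pinned down by making the *other* player indifferent.
Player B indifferent between Rock and Paper: p·3 + (1−p)·2 = p·(-2) + (1−p)·5 ⟹ 2 + 1p = 5 + (-7)p ⟹ p = 3/8.
Player A indifferent between Rock and Paper: q·(-2) + (1−q)·(-3) = q·(-1) + (1−q)·(-4) ⟹ (-3) + 1q = (-4) + 3q ⟹ q = 1/2.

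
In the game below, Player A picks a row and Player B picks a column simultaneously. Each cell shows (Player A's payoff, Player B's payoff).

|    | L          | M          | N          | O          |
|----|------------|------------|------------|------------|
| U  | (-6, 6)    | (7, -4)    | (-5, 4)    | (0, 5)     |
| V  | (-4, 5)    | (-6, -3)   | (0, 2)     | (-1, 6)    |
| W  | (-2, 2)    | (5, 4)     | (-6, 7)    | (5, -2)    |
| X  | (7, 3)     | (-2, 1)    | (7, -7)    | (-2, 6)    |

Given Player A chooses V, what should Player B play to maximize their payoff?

With Player A fixed at V, Player B's payoffs are: L → 5, M → -3, N → 2, O → 6.
The maximum is 6, achieved by O.

O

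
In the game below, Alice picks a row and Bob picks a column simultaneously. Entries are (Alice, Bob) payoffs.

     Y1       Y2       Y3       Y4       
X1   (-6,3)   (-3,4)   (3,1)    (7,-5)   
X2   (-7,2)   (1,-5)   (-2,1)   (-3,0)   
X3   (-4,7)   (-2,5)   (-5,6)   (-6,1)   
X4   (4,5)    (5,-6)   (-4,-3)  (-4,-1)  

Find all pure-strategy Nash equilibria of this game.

A profile is a Nash equilibrium when each player is best-responding to the other.
Alice's best responses — vs Y1: X4 (payoff 4); vs Y2: X4 (payoff 5); vs Y3: X1 (payoff 3); vs Y4: X1 (payoff 7).
Bob's best responses — vs X1: Y2 (payoff 4); vs X2: Y1 (payoff 2); vs X3: Y1 (payoff 7); vs X4: Y1 (payoff 5).
The only mutual best response is (X4, Y1); neither player gains by switching there.

(X4, Y1)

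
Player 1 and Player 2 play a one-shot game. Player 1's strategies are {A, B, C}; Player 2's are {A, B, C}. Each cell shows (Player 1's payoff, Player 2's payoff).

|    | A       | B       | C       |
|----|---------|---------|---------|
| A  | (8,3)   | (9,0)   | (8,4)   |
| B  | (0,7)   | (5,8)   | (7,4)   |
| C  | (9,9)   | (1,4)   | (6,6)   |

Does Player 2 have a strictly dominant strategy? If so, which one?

Check whether one of Player 2's strategies beats all alternatives regardless of what the opponent does.
A is not dominant: against A, C gives 4 > 3.
B is not dominant: against A, A gives 3 > 0.
C is not dominant: against B, A gives 7 > 4.
No single strategy is best against every opponent action.

None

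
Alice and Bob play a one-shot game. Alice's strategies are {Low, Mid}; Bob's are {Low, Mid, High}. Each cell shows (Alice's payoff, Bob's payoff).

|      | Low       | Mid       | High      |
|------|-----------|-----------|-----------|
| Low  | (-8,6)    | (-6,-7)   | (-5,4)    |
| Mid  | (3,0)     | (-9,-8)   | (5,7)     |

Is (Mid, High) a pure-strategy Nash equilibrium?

Holding Bob at High: Alice gets 5 from Mid, versus -5 from Low. No profitable deviation for Alice.
Holding Alice at Mid: Bob gets 7 from High, versus 0 from Low, -8 from Mid. No profitable deviation for Bob either.

Yes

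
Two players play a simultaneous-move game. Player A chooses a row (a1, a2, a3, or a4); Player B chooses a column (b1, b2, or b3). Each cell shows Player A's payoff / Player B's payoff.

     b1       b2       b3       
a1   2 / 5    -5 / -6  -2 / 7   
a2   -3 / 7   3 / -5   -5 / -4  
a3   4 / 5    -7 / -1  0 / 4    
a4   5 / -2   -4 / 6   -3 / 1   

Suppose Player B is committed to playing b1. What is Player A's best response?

a4

With Player B fixed at b1, Player A's payoffs are: a1 → 2, a2 → -3, a3 → 4, a4 → 5.
The maximum is 5, achieved by a4.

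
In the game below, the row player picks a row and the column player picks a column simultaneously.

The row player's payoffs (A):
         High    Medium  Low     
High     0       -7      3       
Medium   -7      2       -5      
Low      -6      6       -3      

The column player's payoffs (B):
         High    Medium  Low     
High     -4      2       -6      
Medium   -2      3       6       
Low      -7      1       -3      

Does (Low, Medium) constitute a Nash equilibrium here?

Holding the column player at Medium: the row player gets 6 from Low, versus -7 from High, 2 from Medium. No profitable deviation for the row player.
Holding the row player at Low: the column player gets 1 from Medium, versus -7 from High, -3 from Low. No profitable deviation for the column player either.

Yes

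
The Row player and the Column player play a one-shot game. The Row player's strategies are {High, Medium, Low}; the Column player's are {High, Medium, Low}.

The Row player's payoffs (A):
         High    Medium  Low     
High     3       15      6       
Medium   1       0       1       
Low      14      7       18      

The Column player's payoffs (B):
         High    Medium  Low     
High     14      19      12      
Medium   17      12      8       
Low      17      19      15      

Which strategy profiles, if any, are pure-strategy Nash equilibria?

(High, Medium)

A profile is a Nash equilibrium when each player is best-responding to the other.
The Row player's best responses — vs High: Low (payoff 14); vs Medium: High (payoff 15); vs Low: Low (payoff 18).
The Column player's best responses — vs High: Medium (payoff 19); vs Medium: High (payoff 17); vs Low: Medium (payoff 19).
The only mutual best response is (High, Medium); neither player gains by switching there.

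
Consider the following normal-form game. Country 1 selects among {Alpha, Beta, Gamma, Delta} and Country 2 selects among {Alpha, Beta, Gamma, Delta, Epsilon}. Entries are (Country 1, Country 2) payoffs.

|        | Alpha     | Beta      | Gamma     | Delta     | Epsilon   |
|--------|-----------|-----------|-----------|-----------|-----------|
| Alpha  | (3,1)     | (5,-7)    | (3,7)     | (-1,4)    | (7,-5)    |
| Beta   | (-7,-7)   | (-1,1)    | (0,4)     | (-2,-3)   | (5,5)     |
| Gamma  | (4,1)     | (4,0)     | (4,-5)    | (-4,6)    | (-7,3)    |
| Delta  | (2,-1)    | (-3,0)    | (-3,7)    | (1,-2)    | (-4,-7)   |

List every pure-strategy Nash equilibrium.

No pure-strategy Nash equilibrium

A profile is a Nash equilibrium when each player is best-responding to the other.
Country 1's best responses — vs Alpha: Gamma (payoff 4); vs Beta: Alpha (payoff 5); vs Gamma: Gamma (payoff 4); vs Delta: Delta (payoff 1); vs Epsilon: Alpha (payoff 7).
Country 2's best responses — vs Alpha: Gamma (payoff 7); vs Beta: Epsilon (payoff 5); vs Gamma: Delta (payoff 6); vs Delta: Gamma (payoff 7).
No cell has both players best-responding. For instance, Country 1's best reply to Alpha is Gamma, but against Gamma Country 2 prefers Delta over Alpha.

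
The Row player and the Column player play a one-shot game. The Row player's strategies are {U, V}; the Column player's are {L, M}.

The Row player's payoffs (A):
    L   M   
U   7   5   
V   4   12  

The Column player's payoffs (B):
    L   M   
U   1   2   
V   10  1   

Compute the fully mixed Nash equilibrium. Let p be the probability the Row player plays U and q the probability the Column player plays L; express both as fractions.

Each player's mixing probability is pinned down by making the *other* player indifferent.
The Column player indifferent between L and M: p·1 + (1−p)·10 = p·2 + (1−p)·1 ⟹ 10 + (-9)p = 1 + 1p ⟹ p = 9/10.
The Row player indifferent between U and V: q·7 + (1−q)·5 = q·4 + (1−q)·12 ⟹ 5 + 2q = 12 + (-8)q ⟹ q = 7/10.

p = 9/10, q = 7/10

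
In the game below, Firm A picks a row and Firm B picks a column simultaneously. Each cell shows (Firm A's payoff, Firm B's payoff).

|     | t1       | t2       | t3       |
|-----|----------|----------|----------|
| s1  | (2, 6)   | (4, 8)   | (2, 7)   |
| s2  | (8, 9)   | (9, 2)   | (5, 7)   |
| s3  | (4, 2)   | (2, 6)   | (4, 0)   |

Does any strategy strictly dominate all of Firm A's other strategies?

A strategy is strictly dominant if it gives Firm A a strictly higher payoff than every other strategy, against every choice by the opponent.
s2 strictly dominates: vs t1: 8 > each of {2, 4}; vs t2: 9 > each of {4, 2}; vs t3: 5 > each of {2, 4}.

s2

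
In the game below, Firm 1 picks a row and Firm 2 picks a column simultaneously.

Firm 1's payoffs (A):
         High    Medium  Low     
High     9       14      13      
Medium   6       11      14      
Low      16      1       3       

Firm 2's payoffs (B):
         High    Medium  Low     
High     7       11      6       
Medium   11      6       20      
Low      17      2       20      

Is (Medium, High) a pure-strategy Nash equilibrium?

Holding Firm 2 at High: Firm 1 gets 6 from Medium but could get 16 by switching to Low. Firm 1 has a profitable deviation.

No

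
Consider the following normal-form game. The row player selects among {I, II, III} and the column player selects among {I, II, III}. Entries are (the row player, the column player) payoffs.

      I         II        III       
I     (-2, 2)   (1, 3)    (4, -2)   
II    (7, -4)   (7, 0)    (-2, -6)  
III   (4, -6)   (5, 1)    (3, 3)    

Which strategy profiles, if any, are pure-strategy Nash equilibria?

(II, II)

Find each player's best response to every opponent strategy; NE are the intersections.
The row player's best responses — vs I: II (payoff 7); vs II: II (payoff 7); vs III: I (payoff 4).
The column player's best responses — vs I: II (payoff 3); vs II: II (payoff 0); vs III: III (payoff 3).
The only mutual best response is (II, II); neither player gains by switching there.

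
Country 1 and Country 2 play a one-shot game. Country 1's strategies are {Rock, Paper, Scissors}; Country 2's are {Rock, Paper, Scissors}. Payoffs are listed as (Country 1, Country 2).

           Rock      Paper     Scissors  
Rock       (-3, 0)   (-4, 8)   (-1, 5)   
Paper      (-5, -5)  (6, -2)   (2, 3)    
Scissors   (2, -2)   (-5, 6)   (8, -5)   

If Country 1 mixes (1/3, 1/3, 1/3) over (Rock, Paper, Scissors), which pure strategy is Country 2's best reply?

Paper

Compute Country 2's expected payoff from each pure strategy against the given mix.
Rock: (1/3)·0 + (1/3)·(-5) + (1/3)·(-2) = -7/3
Paper: (1/3)·8 + (1/3)·(-2) + (1/3)·6 = 4
Scissors: (1/3)·5 + (1/3)·3 + (1/3)·(-5) = 1
Highest expected payoff is 4, from Paper.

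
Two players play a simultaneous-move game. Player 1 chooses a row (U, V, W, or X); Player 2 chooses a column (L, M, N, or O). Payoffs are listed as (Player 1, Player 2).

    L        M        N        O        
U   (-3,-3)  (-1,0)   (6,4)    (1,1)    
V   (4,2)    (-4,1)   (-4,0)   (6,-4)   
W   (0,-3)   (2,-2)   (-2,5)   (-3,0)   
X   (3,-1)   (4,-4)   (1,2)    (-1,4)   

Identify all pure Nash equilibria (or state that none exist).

(U, N) and (V, L)

Check mutual best responses: a cell is a NE iff neither player can gain by unilaterally deviating.
Player 1's best responses — vs L: V (payoff 4); vs M: X (payoff 4); vs N: U (payoff 6); vs O: V (payoff 6).
Player 2's best responses — vs U: N (payoff 4); vs V: L (payoff 2); vs W: N (payoff 5); vs X: O (payoff 4).
Mutual best responses occur at (U, N) and (V, L); at each, neither player gains by switching.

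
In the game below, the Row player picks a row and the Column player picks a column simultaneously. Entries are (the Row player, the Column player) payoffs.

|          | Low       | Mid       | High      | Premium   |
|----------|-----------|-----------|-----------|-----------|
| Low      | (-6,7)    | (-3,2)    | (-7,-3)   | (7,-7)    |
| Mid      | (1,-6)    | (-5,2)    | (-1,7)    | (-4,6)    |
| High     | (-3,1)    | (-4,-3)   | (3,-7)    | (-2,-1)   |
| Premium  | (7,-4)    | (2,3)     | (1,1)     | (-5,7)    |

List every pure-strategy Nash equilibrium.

None

Find each player's best response to every opponent strategy; NE are the intersections.
The Row player's best responses — vs Low: Premium (payoff 7); vs Mid: Premium (payoff 2); vs High: High (payoff 3); vs Premium: Low (payoff 7).
The Column player's best responses — vs Low: Low (payoff 7); vs Mid: High (payoff 7); vs High: Low (payoff 1); vs Premium: Premium (payoff 7).
No cell has both players best-responding. For instance, the Row player's best reply to Low is Premium, but against Premium the Column player prefers Premium over Low.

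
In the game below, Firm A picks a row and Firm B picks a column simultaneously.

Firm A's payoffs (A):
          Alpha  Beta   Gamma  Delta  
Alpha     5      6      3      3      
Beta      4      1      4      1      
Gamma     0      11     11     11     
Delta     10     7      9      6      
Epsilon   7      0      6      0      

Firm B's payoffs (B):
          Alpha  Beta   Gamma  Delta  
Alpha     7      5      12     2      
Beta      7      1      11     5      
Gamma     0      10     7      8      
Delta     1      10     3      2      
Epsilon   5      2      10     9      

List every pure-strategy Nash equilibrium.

A profile is a Nash equilibrium when each player is best-responding to the other.
Firm A's best responses — vs Alpha: Delta (payoff 10); vs Beta: Gamma (payoff 11); vs Gamma: Gamma (payoff 11); vs Delta: Gamma (payoff 11).
Firm B's best responses — vs Alpha: Gamma (payoff 12); vs Beta: Gamma (payoff 11); vs Gamma: Beta (payoff 10); vs Delta: Beta (payoff 10); vs Epsilon: Gamma (payoff 10).
The only mutual best response is (Gamma, Beta); neither player gains by switching there.

(Gamma, Beta)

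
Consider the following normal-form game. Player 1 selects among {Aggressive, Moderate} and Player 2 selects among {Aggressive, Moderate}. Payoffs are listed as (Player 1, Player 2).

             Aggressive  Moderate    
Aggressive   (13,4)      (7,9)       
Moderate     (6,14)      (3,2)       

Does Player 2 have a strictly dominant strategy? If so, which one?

A strategy is strictly dominant if it gives Player 2 a strictly higher payoff than every other strategy, against every choice by the opponent.
Aggressive is not dominant: against Aggressive, Moderate gives 9 > 4.
Moderate is not dominant: against Moderate, Aggressive gives 14 > 2.
No single strategy is best against every opponent action.

No strictly dominant strategy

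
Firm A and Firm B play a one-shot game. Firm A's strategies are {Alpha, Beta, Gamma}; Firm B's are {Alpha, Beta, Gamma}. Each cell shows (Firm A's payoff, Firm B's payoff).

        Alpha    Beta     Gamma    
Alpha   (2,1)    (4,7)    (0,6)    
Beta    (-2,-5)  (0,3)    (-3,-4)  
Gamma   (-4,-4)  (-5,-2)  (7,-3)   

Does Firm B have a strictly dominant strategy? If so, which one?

Check whether one of Firm B's strategies beats all alternatives regardless of what the opponent does.
Beta strictly dominates: vs Alpha: 7 > each of {1, 6}; vs Beta: 3 > each of {-5, -4}; vs Gamma: -2 > each of {-4, -3}.

Beta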